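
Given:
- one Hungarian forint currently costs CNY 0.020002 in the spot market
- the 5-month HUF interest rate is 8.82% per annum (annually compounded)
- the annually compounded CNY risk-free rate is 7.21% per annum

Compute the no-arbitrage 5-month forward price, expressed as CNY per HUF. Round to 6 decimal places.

0.019878

T = 5/12 years.
Growth of 1 CNY over T: (1 + 0.0721)^(5/12) = 1.0294329.
HUF growth factor: (1 + 0.0882)^(5/12) = 1.0358463.
Forward (CNY per HUF) = 0.020002 × 1.0294329 / 1.0358463 = 0.01987816.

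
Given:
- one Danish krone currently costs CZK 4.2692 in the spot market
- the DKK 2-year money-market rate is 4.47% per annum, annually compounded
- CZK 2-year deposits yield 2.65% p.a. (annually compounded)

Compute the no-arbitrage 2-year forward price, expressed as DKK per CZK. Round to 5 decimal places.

0.24262

T = 2 years.
CZK growth factor: (1 + 0.0265)^2 = 1.0537022.
DKK accumulates by (1 + 0.0447)^2 = 1.0913981.
CIP: F = S · (grow CZK)/(grow DKK) = 4.2692 × 1.0537022/1.0913981 = 4.121746 CZK per DKK.
Invert for DKK per CZK: 1 / 4.121746 = 0.24262.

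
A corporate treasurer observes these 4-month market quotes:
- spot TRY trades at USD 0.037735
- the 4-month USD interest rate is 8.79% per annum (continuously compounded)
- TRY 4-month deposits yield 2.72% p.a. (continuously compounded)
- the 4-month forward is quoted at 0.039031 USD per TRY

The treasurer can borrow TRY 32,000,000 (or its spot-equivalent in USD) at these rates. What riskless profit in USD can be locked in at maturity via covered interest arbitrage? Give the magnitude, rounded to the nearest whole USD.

USD 16,944

T = 4/12 years.
Route A — deposit TRY, sell forward: 32,000,000 × 1.009107893 × 0.039031 = USD 1,260,367.69.
Route B — convert at spot, deposit USD: 32,000,000 × 0.037735 × 1.029733468 = USD 1,243,423.76.
The quoted forward overvalues TRY, so borrow USD, buy TRY at spot, deposit the TRY at 2.72%, and sell the proceeds forward at 0.039031.
Arbitrage profit = |1,260,367.69 − 1,243,423.76| = USD 16,944.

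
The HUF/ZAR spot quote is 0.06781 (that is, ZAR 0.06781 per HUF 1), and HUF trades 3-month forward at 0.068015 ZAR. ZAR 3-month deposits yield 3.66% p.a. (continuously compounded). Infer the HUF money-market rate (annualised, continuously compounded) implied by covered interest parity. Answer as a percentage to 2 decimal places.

T = 3/12 years.
F/S = 0.068015/0.06781 = 1.0030232 = (growth of ZAR) / (growth of HUF).
The ZAR side grows by e^(0.0366×3/12) = 1.009192.
Hence g_HUF = 1.0061502.
r = ln(1.0061502)/(3/12) = 0.024525 → 2.45%.

2.45%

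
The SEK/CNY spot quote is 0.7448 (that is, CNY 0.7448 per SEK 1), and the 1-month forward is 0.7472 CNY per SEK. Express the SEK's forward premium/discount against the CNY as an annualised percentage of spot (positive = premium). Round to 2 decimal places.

T = 1/12 years.
Period premium: (0.7472 − 0.7448)/0.7448 = 0.0032223.
×(1/T) gives 3.87% p.a.

+3.87%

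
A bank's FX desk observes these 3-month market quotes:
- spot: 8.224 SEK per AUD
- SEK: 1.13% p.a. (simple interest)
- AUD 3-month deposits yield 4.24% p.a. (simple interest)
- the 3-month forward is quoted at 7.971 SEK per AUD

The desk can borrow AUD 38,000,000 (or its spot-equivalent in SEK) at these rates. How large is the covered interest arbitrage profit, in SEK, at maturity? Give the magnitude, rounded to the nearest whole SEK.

SEK 7,286,128

T = 3/12 years.
Keep in AUD, deliver into the forward: 38,000,000·1.010600·7.971 = SEK 306,108,718.80.
Swap to SEK now, deposit: 38,000,000·8.224·1.002825 = SEK 313,394,846.40.
The quoted forward undervalues AUD, so borrow AUD, convert to SEK at spot, deposit the SEK at 1.13%, and buy AUD forward at 7.971 to cover the loan.
Profit = 313,394,846.40 − 306,108,718.80 = SEK 7,286,128.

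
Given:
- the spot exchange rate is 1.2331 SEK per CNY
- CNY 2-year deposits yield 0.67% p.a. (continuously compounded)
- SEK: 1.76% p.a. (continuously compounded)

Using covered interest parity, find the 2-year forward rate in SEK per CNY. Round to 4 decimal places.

1.2603

T = 2 years.
Growth of 1 SEK over T: e^(0.0176×2) = 1.0358269.
Growth of 1 CNY over T: e^(0.0067×2) = 1.0134902.
Forward (SEK per CNY) = 1.2331 × 1.0358269 / 1.0134902 = 1.260277.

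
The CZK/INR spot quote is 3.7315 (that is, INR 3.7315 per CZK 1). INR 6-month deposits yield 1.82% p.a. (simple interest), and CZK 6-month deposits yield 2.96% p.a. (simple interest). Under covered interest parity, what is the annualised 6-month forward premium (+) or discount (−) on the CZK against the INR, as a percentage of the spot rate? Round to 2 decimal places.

T = 6/12 years.
F = S · g_INR/g_CZK = 3.7315 × 1.009100/1.014800 = 3.7105406.
(F − S)/S ÷ T = (3.7105406 − 3.7315)/3.7315/(6/12) = -0.011234 → -1.12%.

-1.12%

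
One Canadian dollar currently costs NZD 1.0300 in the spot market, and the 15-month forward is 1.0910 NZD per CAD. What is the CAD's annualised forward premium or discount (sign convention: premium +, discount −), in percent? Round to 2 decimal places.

+4.74%

T = 15/12 years.
Period premium: (1.0910 − 1.03)/1.03 = 0.0592233.
Annualise by dividing by T: 0.0592233 / (15/12) = 0.047379 → 4.74%.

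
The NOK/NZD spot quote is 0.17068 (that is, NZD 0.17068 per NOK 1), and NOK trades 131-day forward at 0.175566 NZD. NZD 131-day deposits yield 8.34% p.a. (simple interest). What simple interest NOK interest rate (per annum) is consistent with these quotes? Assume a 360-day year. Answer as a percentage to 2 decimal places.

T = 131/360 years.
F/S = 0.175566/0.17068 = 1.0286267 = (growth of NZD) / (growth of NOK).
The NZD side grows by 1 + 0.0834×131/360 = 1.0303483.
That pins the NOK growth at 1.0016737.
(1.0016737 − 1)/T = 0.004599, i.e. 0.46%.

0.46%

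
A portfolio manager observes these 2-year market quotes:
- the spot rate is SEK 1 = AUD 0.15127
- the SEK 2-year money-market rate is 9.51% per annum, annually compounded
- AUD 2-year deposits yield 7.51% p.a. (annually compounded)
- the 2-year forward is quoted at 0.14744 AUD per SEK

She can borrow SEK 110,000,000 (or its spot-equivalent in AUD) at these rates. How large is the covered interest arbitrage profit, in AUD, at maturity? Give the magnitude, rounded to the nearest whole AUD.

AUD 216,988

T = 2 years.
Invest the SEK and cover forward: 110,000,000 × 1.19924401 × 0.14744 = AUD 19,449,819.05.
Convert at spot and invest in AUD: 110,000,000 × 0.15127 × 1.15584001 = AUD 19,232,831.01.
The quoted forward overvalues SEK, so borrow AUD, buy SEK at spot, deposit the SEK at 9.51%, and sell the proceeds forward at 0.14744.
The gap between the two covered legs is AUD 216,988.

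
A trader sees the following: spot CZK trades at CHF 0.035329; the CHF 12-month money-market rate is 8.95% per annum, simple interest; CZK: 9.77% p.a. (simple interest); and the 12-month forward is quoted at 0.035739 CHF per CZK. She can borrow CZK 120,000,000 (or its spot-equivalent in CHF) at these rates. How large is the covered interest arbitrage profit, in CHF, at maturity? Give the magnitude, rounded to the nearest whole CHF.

T = 1 year.
Keep in CZK, deliver into the forward: 120,000,000·1.097700·0.035739 = CHF 4,707,684.04.
Swap to CHF now, deposit: 120,000,000·0.035329·1.089500 = CHF 4,618,913.46.
The quoted forward overvalues CZK, so borrow CHF, buy CZK at spot, deposit the CZK at 9.77%, and sell the proceeds forward at 0.035739.
Profit = 4,707,684.04 − 4,618,913.46 = CHF 88,771.

CHF 88,771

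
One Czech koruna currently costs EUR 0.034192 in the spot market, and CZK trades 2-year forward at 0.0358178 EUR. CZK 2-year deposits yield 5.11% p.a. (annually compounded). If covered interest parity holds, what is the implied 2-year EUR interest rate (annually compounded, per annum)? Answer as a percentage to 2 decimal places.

7.58%

T = 2 years.
F/S = 0.0358178/0.034192 = 1.0475491 = (growth of EUR) / (growth of CZK).
CZK growth factor: (1 + 0.0511)^2 = 1.1048112.
Hence g_EUR = 1.157344.
r = 1.157344^(1/2) − 1 = 0.075799 → 7.58%.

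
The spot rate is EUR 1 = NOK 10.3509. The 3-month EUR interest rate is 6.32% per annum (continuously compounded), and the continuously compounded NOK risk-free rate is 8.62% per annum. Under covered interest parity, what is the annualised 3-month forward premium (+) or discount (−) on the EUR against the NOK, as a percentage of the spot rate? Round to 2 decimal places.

+2.31%

T = 3/12 years.
No-arbitrage forward: 10.3509 × 1.0217839 / 1.0159255 = 10.4105891 NOK/EUR.
(F − S)/S ÷ T = (10.4105891 − 10.3509)/10.3509/(3/12) = 0.023066 → 2.31%.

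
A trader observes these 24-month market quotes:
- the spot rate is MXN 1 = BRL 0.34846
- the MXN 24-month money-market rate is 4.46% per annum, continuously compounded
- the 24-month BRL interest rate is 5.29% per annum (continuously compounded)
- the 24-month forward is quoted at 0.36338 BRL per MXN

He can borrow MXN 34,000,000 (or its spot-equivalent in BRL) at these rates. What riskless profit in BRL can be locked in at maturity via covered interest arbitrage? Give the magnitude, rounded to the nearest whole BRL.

BRL 337,794

T = 2 years.
Invest the MXN and cover forward: 34,000,000 × 1.0932992943 × 0.36338 = BRL 13,507,625.32.
Convert at spot and invest in BRL: 34,000,000 × 0.34846 × 1.1115995344 = BRL 13,169,831.11.
The quoted forward overvalues MXN, so borrow BRL, buy MXN at spot, deposit the MXN at 4.46%, and sell the proceeds forward at 0.36338.
The gap between the two covered legs is BRL 337,794.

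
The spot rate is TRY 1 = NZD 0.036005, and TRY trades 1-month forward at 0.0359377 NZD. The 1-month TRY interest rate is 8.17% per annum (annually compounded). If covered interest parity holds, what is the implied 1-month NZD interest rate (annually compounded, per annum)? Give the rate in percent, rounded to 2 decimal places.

5.77%

T = 1/12 years.
By CIP, F/S equals the NZD-to-TRY growth ratio: 0.0359377/0.036005 = 0.9981308.
TRY growth factor: (1 + 0.0817)^(1/12) = 1.006566.
Hence g_NZD = 1.0046845.
r = 1.0046845^(12/1) − 1 = 0.057685 → 5.77%.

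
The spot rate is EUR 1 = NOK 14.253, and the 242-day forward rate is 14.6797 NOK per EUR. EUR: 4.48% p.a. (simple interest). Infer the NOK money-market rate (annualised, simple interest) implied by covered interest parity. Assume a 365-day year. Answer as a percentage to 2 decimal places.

T = 242/365 years.
CIP gives F = S · g_NOK/g_EUR, so g_NOK/g_EUR = 14.6797/14.253 = 1.0299376.
The EUR side grows by 1 + 0.0448×242/365 = 1.029703.
Hence g_NOK = 1.0605298.
(1.0605298 − 1)/T = 0.091295, i.e. 9.13%.

9.13%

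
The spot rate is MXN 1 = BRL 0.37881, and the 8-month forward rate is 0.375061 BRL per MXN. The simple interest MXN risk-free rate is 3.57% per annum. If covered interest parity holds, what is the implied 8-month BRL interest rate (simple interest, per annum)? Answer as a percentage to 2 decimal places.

T = 8/12 years.
F/S = 0.375061/0.37881 = 0.9901032 = (growth of BRL) / (growth of MXN).
MXN growth factor: 1 + 0.0357×8/12 = 1.023800.
That pins the BRL growth at 1.0136677.
r = (1.0136677 − 1)/(8/12) = 0.020502 → 2.05%.

2.05%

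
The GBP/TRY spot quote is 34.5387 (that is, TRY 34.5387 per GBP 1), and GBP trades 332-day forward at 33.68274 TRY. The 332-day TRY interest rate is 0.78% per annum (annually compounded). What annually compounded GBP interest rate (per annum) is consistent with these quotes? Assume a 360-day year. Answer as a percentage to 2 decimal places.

T = 332/360 years.
F/S = 33.68274/34.5387 = 0.9752174 = (growth of TRY) / (growth of GBP).
The TRY side grows by (1 + 0.0078)^(332/360) = 1.0071912.
Hence g_GBP = 1.0327863.
Annualise: 1.0327863^(360/332) − 1 = 0.035600 = 3.56%.

3.56%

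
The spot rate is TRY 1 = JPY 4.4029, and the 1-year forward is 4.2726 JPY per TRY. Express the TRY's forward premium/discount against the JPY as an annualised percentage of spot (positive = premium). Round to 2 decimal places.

-2.96%

T = 1 year.
(F − S)/S = (4.2726 − 4.4029)/4.4029 = -0.0295941.
Annualise by dividing by T: -0.0295941 / 1 = -0.029594 → -2.96%.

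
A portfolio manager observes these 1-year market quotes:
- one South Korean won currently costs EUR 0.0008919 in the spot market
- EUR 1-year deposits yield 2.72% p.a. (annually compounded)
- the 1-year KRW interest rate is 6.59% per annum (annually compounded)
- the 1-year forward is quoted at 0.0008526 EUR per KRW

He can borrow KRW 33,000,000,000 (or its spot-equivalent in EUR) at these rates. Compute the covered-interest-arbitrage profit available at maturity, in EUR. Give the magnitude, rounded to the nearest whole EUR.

T = 1 year.
Invest the KRW and cover forward: 33,000,000,000 × 1.065900 × 0.0008526 = EUR 29,989,949.22.
Convert at spot and invest in EUR: 33,000,000,000 × 0.0008919 × 1.027200 = EUR 30,233,269.44.
The quoted forward undervalues KRW, so borrow KRW, convert to EUR at spot, deposit the EUR at 2.72%, and buy KRW forward at 0.0008526 to cover the loan.
Arbitrage profit = |29,989,949.22 − 30,233,269.44| = EUR 243,320.

EUR 243,320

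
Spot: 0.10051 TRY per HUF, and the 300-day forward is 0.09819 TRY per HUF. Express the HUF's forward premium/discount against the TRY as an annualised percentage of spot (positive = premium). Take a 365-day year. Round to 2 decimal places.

-2.81%

T = 300/365 years.
(F − S)/S = (0.09819 − 0.10051)/0.10051 = -0.0230823.
×(1/T) gives -2.81% p.a.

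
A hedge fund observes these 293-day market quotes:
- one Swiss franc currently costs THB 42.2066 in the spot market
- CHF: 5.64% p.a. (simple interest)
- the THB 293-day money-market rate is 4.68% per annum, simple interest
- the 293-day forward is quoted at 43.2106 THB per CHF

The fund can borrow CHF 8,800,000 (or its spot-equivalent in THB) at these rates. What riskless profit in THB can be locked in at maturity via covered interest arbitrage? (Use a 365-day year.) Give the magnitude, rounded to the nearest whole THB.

T = 293/365 years.
Invest the CHF and cover forward: 8,800,000 × 1.04527452055 × 43.2106 = THB 397,469,064.94.
Convert at spot and invest in THB: 8,800,000 × 42.2066 × 1.03756821918 = THB 385,371,595.84.
The quoted forward overvalues CHF, so borrow THB, buy CHF at spot, deposit the CHF at 5.64%, and sell the proceeds forward at 43.2106.
Profit = 397,469,064.94 − 385,371,595.84 = THB 12,097,469.

THB 12,097,469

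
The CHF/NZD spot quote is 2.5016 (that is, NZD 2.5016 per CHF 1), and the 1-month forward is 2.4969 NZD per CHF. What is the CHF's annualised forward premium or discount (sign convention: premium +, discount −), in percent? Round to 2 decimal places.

-2.25%

T = 1/12 years.
Period premium: (2.4969 − 2.5016)/2.5016 = -0.0018788.
Per annum: -0.0018788 / (1/12) = -0.022546 = -2.25%.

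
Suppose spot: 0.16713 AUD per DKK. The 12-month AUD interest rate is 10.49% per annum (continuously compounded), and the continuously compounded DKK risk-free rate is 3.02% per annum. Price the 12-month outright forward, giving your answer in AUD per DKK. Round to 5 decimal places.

T = 1 year.
AUD growth factor: e^(0.1049×1) = 1.1105995.
Growth of 1 DKK over T: e^(0.0302×1) = 1.0306606.
Forward (AUD per DKK) = 0.16713 × 1.1105995 / 1.0306606 = 0.1800927.

0.18009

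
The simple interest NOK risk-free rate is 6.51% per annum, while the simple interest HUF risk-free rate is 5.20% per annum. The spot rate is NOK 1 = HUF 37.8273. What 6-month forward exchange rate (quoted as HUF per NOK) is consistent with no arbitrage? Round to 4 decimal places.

T = 6/12 years.
Growth of 1 HUF over T: 1 + 0.0520×6/12 = 1.026000.
Growth of 1 NOK over T: 1 + 0.0651×6/12 = 1.032550.
Forward (HUF per NOK) = 37.8273 × 1.026000 / 1.032550 = 37.587342.

37.5873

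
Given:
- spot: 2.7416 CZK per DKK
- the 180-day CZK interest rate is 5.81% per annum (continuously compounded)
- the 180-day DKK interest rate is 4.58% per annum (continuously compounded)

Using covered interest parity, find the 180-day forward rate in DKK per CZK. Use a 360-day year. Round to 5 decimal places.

0.36251

T = 180/360 years.
Growth of 1 CZK over T: e^(0.0581×180/360) = 1.0294761.
DKK growth factor: e^(0.0458×180/360) = 1.0231642.
So F = 2.7416 × 1.0294761 / 1.0231642 = 2.758513 (CZK/DKK).
Invert for DKK per CZK: 1 / 2.758513 = 0.36251.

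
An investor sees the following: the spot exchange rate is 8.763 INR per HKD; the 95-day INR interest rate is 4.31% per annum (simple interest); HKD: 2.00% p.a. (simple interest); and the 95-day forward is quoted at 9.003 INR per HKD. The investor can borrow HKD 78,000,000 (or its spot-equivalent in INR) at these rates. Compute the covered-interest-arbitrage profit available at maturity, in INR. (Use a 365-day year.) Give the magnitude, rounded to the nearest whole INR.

T = 95/365 years.
Route A — deposit HKD, sell forward: 78,000,000 × 1.00520547945 × 9.003 = INR 705,889,464.66.
Route B — convert at spot, deposit INR: 78,000,000 × 8.763 × 1.01121780822 = INR 691,181,528.97.
The quoted forward overvalues HKD, so borrow INR, buy HKD at spot, deposit the HKD at 2.00%, and sell the proceeds forward at 9.003.
Profit = 705,889,464.66 − 691,181,528.97 = INR 14,707,936.

INR 14,707,936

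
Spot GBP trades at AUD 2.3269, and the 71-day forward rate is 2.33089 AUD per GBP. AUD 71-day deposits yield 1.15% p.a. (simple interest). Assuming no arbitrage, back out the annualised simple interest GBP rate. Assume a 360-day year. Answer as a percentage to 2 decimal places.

T = 71/360 years.
F/S = 2.33089/2.3269 = 1.0017147 = (growth of AUD) / (growth of GBP).
AUD growth factor: 1 + 0.0115×71/360 = 1.0022681.
That pins the GBP growth at 1.0005525.
r = (1.0005525 − 1)/(71/360) = 0.002801 → 0.28%.

0.28%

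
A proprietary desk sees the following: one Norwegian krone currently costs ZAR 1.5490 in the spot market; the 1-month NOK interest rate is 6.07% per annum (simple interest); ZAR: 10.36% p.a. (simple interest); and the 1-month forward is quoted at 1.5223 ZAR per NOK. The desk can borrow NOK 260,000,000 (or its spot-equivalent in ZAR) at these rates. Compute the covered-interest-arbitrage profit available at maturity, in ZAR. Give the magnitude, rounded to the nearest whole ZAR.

T = 1/12 years.
Keep in NOK, deliver into the forward: 260,000,000·1.00505833333·1.5223 = ZAR 397,800,078.22.
Swap to ZAR now, deposit: 260,000,000·1.5490·1.00863333333 = ZAR 406,216,988.67.
The quoted forward undervalues NOK, so borrow NOK, convert to ZAR at spot, deposit the ZAR at 10.36%, and buy NOK forward at 1.5223 to cover the loan.
The gap between the two covered legs is ZAR 8,416,910.

ZAR 8,416,910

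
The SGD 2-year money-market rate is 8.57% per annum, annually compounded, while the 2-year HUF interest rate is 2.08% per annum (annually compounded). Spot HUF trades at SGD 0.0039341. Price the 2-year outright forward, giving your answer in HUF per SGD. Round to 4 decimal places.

T = 2 years.
SGD growth factor: (1 + 0.0857)^2 = 1.17874449.
HUF growth factor: (1 + 0.0208)^2 = 1.04203264.
CIP: F = S · (grow SGD)/(grow HUF) = 0.0039341 × 1.17874449/1.04203264 = 0.00445024323 SGD per HUF.
Invert for HUF per SGD: 1 / 0.00445024323 = 224.7068.

224.7068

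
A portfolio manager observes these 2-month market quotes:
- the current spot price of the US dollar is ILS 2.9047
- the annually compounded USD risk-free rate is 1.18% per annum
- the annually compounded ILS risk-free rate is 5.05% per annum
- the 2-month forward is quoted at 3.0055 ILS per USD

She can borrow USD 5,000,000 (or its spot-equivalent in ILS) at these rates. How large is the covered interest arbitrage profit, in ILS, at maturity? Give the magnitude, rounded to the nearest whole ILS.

T = 2/12 years.
Route A — deposit USD, sell forward: 5,000,000 × 1.0019570664 × 3.0055 = ILS 15,056,909.82.
Route B — convert at spot, deposit ILS: 5,000,000 × 2.9047 × 1.0082448433 = ILS 14,643,243.98.
The quoted forward overvalues USD, so borrow ILS, buy USD at spot, deposit the USD at 1.18%, and sell the proceeds forward at 3.0055.
Profit = 15,056,909.82 − 14,643,243.98 = ILS 413,666.

ILS 413,666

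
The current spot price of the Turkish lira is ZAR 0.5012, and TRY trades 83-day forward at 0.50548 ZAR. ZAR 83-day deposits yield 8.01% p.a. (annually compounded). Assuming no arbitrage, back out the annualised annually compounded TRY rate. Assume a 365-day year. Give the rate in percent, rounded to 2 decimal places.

4.05%

T = 83/365 years.
CIP gives F = S · g_ZAR/g_TRY, so g_ZAR/g_TRY = 0.50548/0.5012 = 1.0085395.
ZAR growth factor: (1 + 0.0801)^(83/365) = 1.0176762.
That pins the TRY growth at 1.0090593.
Annualise: 1.0090593^(365/83) − 1 = 0.040457 = 4.05%.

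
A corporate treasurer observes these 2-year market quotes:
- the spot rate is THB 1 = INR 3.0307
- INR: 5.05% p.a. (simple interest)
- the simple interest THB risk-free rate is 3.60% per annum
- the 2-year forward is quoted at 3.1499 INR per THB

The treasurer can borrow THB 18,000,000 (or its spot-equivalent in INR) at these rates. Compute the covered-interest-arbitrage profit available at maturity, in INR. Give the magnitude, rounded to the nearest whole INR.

T = 2 years.
Keep in THB, deliver into the forward: 18,000,000·1.072000·3.1499 = INR 60,780,470.40.
Swap to INR now, deposit: 18,000,000·3.0307·1.101000 = INR 60,062,412.60.
The quoted forward overvalues THB, so borrow INR, buy THB at spot, deposit the THB at 3.60%, and sell the proceeds forward at 3.1499.
Arbitrage profit = |60,780,470.40 − 60,062,412.60| = INR 718,058.

INR 718,058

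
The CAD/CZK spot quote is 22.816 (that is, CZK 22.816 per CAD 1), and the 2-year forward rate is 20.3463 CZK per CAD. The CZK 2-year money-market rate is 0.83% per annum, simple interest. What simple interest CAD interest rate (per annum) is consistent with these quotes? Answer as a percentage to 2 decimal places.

7.00%

T = 2 years.
F/S = 20.3463/22.816 = 0.8917558 = (growth of CZK) / (growth of CAD).
CZK growth factor: 1 + 0.0083×2 = 1.016600.
That pins the CAD growth at 1.1399982.
r = (1.1399982 − 1)/2 = 0.069999 → 7.00%.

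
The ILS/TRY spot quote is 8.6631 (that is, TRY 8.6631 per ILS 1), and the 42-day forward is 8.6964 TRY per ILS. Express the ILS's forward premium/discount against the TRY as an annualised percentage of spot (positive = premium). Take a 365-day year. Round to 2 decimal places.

+3.34%

T = 42/365 years.
ILS trades forward at +0.38439% vs spot over the period.
Per annum: 0.0038439 / (42/365) = 0.033405 = 3.34%.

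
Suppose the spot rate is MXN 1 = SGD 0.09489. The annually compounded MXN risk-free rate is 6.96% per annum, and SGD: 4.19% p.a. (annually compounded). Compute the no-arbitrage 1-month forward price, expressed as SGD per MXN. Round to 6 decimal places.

T = 1/12 years.
SGD growth factor: (1 + 0.0419)^(1/12) = 1.0034264.
MXN growth factor: (1 + 0.0696)^(1/12) = 1.0056228.
CIP: F = S · (grow SGD)/(grow MXN) = 0.09489 × 1.0034264/1.0056228 = 0.09468275 SGD per MXN.

0.094683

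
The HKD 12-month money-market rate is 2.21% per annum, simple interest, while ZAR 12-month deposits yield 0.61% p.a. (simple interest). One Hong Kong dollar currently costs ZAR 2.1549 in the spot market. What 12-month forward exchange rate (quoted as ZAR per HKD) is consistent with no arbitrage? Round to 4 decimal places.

T = 1 year.
ZAR accumulates by 1 + 0.0061×1 = 1.006100.
Growth of 1 HKD over T: 1 + 0.0221×1 = 1.022100.
So F = 2.1549 × 1.006100 / 1.022100 = 2.121167 (ZAR/HKD).

2.1212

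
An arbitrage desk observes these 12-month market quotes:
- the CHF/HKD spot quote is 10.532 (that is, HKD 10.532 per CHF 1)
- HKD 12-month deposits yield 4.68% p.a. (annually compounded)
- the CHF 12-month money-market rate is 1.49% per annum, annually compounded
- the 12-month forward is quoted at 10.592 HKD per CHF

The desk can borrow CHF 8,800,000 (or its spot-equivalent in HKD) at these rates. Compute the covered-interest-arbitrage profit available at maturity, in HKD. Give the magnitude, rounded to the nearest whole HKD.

T = 1 year.
Invest the CHF and cover forward: 8,800,000 × 1.014900 × 10.592 = HKD 94,598,423.04.
Convert at spot and invest in HKD: 8,800,000 × 10.532 × 1.046800 = HKD 97,019,098.88.
The quoted forward undervalues CHF, so borrow CHF, convert to HKD at spot, deposit the HKD at 4.68%, and buy CHF forward at 10.592 to cover the loan.
Arbitrage profit = |94,598,423.04 − 97,019,098.88| = HKD 2,420,676.

HKD 2,420,676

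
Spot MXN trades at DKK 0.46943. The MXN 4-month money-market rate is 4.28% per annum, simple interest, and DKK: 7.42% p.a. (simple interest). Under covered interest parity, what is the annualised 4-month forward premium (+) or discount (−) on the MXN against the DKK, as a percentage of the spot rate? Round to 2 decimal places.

+3.10%

T = 4/12 years.
F = S · g_DKK/g_MXN = 0.46943 × 1.0247333/1.0142667 = 0.47427422.
(F − S)/S ÷ T = (0.47427422 − 0.46943)/0.46943/(4/12) = 0.030958 → 3.10%.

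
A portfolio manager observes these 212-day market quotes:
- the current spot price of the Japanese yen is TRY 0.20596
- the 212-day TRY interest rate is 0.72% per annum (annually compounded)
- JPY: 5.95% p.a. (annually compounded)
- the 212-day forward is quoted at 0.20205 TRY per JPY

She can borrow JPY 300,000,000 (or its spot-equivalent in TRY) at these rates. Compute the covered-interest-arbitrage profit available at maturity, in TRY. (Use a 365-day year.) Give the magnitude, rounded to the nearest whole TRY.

T = 212/365 years.
Keep in JPY, deliver into the forward: 300,000,000·1.0341396466·0.20205 = TRY 62,684,374.68.
Swap to TRY now, deposit: 300,000,000·0.20596·1.0041756285 = TRY 62,046,003.73.
The quoted forward overvalues JPY, so borrow TRY, buy JPY at spot, deposit the JPY at 5.95%, and sell the proceeds forward at 0.20205.
Arbitrage profit = |62,684,374.68 − 62,046,003.73| = TRY 638,371.

TRY 638,371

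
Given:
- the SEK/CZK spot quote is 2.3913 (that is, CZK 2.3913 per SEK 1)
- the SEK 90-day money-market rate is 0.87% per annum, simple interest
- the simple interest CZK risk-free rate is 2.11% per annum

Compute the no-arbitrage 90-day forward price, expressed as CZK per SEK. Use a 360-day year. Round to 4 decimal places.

2.3987

T = 90/360 years.
CZK growth factor: 1 + 0.0211×90/360 = 1.005275.
Growth of 1 SEK over T: 1 + 0.0087×90/360 = 1.002175.
So F = 2.3913 × 1.005275 / 1.002175 = 2.398697 (CZK/SEK).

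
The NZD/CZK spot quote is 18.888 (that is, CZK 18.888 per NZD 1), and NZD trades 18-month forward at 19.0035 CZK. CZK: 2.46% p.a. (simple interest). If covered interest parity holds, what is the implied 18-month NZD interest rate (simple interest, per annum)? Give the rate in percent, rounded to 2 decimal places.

T = 18/12 years.
CIP gives F = S · g_CZK/g_NZD, so g_CZK/g_NZD = 19.0035/18.888 = 1.0061150.
CZK growth factor: 1 + 0.0246×18/12 = 1.036900.
Hence g_NZD = 1.0305979.
r = (1.0305979 − 1)/(18/12) = 0.020399 → 2.04%.

2.04%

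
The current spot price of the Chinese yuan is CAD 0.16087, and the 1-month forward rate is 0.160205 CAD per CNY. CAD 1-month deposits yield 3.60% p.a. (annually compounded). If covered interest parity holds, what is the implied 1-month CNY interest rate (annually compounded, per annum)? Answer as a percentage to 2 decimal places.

T = 1/12 years.
F/S = 0.160205/0.16087 = 0.9958662 = (growth of CAD) / (growth of CNY).
The CAD side grows by (1 + 0.0360)^(1/12) = 1.0029516.
So the CNY growth factor = 1.0071148.
r = 1.0071148^(12/1) − 1 = 0.088799 → 8.88%.

8.88%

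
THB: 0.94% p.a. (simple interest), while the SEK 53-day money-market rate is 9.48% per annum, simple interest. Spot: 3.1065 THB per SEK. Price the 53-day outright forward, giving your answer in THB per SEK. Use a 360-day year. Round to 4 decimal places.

3.0680

T = 53/360 years.
THB accumulates by 1 + 0.0094×53/360 = 1.0013839.
Growth of 1 SEK over T: 1 + 0.0948×53/360 = 1.0139567.
CIP: F = S · (grow THB)/(grow SEK) = 3.1065 × 1.0013839/1.0139567 = 3.067980 THB per SEK.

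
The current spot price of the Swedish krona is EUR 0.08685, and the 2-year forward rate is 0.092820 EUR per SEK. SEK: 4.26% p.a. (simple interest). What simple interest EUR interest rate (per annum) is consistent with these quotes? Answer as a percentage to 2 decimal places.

T = 2 years.
CIP gives F = S · g_EUR/g_SEK, so g_EUR/g_SEK = 0.09282/0.08685 = 1.0687392.
The SEK side grows by 1 + 0.0426×2 = 1.085200.
That pins the EUR growth at 1.1597958.
r = (1.1597958 − 1)/2 = 0.079898 → 7.99%.

7.99%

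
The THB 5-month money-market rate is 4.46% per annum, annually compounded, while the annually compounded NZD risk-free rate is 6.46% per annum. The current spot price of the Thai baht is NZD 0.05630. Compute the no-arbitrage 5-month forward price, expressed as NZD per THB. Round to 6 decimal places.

0.056747

T = 5/12 years.
NZD accumulates by (1 + 0.0646)^(5/12) = 1.0264261.
THB growth factor: (1 + 0.0446)^(5/12) = 1.0183471.
CIP: F = S · (grow NZD)/(grow THB) = 0.0563 × 1.0264261/1.0183471 = 0.05674665 NZD per THB.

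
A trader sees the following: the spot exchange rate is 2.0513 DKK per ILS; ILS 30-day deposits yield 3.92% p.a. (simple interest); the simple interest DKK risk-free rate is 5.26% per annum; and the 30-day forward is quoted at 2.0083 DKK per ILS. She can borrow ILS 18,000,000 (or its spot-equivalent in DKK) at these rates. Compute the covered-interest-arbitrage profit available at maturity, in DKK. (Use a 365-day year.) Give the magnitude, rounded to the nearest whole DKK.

T = 30/365 years.
Invest the ILS and cover forward: 18,000,000 × 1.0032219178 × 2.0083 = DKK 36,265,870.40.
Convert at spot and invest in DKK: 18,000,000 × 2.0513 × 1.0043232877 = DKK 37,083,030.48.
The quoted forward undervalues ILS, so borrow ILS, convert to DKK at spot, deposit the DKK at 5.26%, and buy ILS forward at 2.0083 to cover the loan.
Arbitrage profit = |36,265,870.40 − 37,083,030.48| = DKK 817,160.

DKK 817,160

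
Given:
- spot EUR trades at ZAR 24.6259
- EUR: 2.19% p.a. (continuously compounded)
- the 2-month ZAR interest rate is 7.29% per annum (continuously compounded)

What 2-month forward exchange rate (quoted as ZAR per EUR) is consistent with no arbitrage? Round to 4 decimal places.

T = 2/12 years.
ZAR accumulates by e^(0.0729×2/12) = 1.01222411.
Growth of 1 EUR over T: e^(0.0219×2/12) = 1.00365667.
Forward (ZAR per EUR) = 24.6259 × 1.01222411 / 1.00365667 = 24.836112.

24.8361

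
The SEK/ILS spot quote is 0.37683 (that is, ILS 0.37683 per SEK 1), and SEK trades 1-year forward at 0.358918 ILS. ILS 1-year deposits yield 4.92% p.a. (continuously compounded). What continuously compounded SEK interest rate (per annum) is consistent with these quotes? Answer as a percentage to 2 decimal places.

9.79%

T = 1 year.
CIP gives F = S · g_ILS/g_SEK, so g_ILS/g_SEK = 0.358918/0.37683 = 0.9524666.
ILS growth factor: e^(0.0492×1) = 1.0504304.
So the SEK growth factor = 1.1028527.
r = ln(1.1028527)/1 = 0.097900 → 9.79%.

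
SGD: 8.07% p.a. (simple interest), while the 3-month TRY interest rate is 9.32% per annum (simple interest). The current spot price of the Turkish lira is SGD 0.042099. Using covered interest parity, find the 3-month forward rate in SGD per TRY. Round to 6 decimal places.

0.041970

T = 3/12 years.
Growth of 1 SGD over T: 1 + 0.0807×3/12 = 1.020175.
Growth of 1 TRY over T: 1 + 0.0932×3/12 = 1.023300.
Forward (SGD per TRY) = 0.042099 × 1.020175 / 1.023300 = 0.04197044.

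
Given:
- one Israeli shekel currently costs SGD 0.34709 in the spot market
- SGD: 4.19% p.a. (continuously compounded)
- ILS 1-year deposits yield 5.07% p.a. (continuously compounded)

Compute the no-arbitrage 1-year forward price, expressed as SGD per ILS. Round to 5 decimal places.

T = 1 year.
Growth of 1 SGD over T: e^(0.0419×1) = 1.0427902.
ILS growth factor: e^(0.0507×1) = 1.0520072.
Forward (SGD per ILS) = 0.34709 × 1.0427902 / 1.0520072 = 0.3440490.

0.34405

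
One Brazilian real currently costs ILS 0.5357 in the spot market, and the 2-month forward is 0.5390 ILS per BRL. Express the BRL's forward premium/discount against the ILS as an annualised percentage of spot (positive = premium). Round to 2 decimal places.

+3.70%

T = 2/12 years.
Period premium: (0.5390 − 0.5357)/0.5357 = 0.0061602.
Annualise by dividing by T: 0.0061602 / (2/12) = 0.036961 → 3.70%.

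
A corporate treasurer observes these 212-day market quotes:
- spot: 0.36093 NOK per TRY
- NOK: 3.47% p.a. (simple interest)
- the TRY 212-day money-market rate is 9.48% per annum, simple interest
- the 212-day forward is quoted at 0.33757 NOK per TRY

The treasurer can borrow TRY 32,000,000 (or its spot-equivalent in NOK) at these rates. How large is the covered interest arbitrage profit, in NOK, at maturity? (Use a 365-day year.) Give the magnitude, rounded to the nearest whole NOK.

NOK 385,508

T = 212/365 years.
Invest the TRY and cover forward: 32,000,000 × 1.0550619178 × 0.33757 = NOK 11,397,032.05.
Convert at spot and invest in NOK: 32,000,000 × 0.36093 × 1.0201545205 = NOK 11,782,539.87.
The quoted forward undervalues TRY, so borrow TRY, convert to NOK at spot, deposit the NOK at 3.47%, and buy TRY forward at 0.33757 to cover the loan.
Profit = 11,782,539.87 − 11,397,032.05 = NOK 385,508.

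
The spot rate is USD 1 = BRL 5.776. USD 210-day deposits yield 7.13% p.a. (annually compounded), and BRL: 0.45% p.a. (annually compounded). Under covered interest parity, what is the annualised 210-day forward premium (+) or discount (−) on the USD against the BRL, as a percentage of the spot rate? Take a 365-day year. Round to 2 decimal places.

T = 210/365 years.
CIP forward (BRL per USD) = 5.776 × 1.0025866/1.040421 = 5.565959.
(F − S)/S ÷ T = (5.565959 − 5.776)/5.776/(210/365) = -0.063205 → -6.32%.

-6.32%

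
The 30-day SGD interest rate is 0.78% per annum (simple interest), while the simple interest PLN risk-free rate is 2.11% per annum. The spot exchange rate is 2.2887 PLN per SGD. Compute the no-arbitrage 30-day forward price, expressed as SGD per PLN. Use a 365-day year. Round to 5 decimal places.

0.43645

T = 30/365 years.
PLN growth factor: 1 + 0.0211×30/365 = 1.0017342.
SGD growth factor: 1 + 0.0078×30/365 = 1.0006411.
Forward (PLN per SGD) = 2.2887 × 1.0017342 / 1.0006411 = 2.291200.
Quoted the other way: 1/2.291200 = 0.43645 SGD per PLN.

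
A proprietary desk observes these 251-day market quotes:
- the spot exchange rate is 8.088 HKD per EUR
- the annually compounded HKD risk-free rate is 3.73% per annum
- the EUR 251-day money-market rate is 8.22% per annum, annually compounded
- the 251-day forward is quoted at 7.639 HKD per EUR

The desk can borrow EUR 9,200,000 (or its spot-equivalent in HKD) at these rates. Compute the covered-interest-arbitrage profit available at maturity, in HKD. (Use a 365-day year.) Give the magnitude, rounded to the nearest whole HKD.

T = 251/365 years.
Invest the EUR and cover forward: 9,200,000 × 1.0558258754 × 7.639 = HKD 74,202,175.53.
Convert at spot and invest in HKD: 9,200,000 × 8.088 × 1.0255031133 = HKD 76,307,276.46.
The quoted forward undervalues EUR, so borrow EUR, convert to HKD at spot, deposit the HKD at 3.73%, and buy EUR forward at 7.639 to cover the loan.
Profit = 76,307,276.46 − 74,202,175.53 = HKD 2,105,101.

HKD 2,105,101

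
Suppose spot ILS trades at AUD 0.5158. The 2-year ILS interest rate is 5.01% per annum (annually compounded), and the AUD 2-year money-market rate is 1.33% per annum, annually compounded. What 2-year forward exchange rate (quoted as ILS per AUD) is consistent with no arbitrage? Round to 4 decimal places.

2.0821

T = 2 years.
AUD accumulates by (1 + 0.0133)^2 = 1.0267769.
Growth of 1 ILS over T: (1 + 0.0501)^2 = 1.102710.
Forward (AUD per ILS) = 0.5158 × 1.0267769 / 1.102710 = 0.4802818.
Invert for ILS per AUD: 1 / 0.4802818 = 2.0821.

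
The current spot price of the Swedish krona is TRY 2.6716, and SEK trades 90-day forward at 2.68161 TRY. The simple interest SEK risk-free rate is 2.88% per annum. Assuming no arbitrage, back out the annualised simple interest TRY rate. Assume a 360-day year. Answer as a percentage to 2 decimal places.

T = 90/360 years.
CIP gives F = S · g_TRY/g_SEK, so g_TRY/g_SEK = 2.68161/2.6716 = 1.0037468.
The SEK side grows by 1 + 0.0288×90/360 = 1.007200.
Hence g_TRY = 1.0109738.
r = (1.0109738 − 1)/(90/360) = 0.043895 → 4.39%.

4.39%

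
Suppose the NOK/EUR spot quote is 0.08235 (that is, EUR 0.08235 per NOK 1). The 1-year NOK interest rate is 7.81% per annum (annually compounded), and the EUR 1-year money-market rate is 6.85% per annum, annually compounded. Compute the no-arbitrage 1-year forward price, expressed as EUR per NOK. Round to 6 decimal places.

T = 1 year.
Growth of 1 EUR over T: (1 + 0.0685)^1 = 1.068500.
NOK growth factor: (1 + 0.0781)^1 = 1.078100.
So F = 0.08235 × 1.068500 / 1.078100 = 0.08161671 (EUR/NOK).

0.081617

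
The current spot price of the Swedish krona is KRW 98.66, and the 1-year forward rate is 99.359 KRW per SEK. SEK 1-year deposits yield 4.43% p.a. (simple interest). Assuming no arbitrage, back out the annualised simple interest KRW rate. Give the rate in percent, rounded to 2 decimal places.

5.17%

T = 1 year.
F/S = 99.359/98.66 = 1.0070849 = (growth of KRW) / (growth of SEK).
The SEK side grows by 1 + 0.0443×1 = 1.044300.
So the KRW growth factor = 1.0516988.
r = (1.0516988 − 1)/1 = 0.051699 → 5.17%.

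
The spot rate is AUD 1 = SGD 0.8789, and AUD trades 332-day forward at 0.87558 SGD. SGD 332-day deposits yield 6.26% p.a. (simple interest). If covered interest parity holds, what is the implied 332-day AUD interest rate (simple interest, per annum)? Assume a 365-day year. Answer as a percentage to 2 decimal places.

T = 332/365 years.
CIP gives F = S · g_SGD/g_AUD, so g_SGD/g_AUD = 0.87558/0.8789 = 0.9962226.
The SGD side grows by 1 + 0.0626×332/365 = 1.0569403.
So the AUD growth factor = 1.0609479.
r = (1.0609479 − 1)/(332/365) = 0.067006 → 6.70%.

6.70%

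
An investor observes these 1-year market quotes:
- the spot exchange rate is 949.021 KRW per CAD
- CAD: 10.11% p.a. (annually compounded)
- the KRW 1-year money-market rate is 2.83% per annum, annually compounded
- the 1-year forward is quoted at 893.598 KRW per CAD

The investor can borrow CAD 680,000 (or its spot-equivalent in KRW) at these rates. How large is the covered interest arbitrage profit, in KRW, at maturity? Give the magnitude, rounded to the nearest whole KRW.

T = 1 year.
Invest the CAD and cover forward: 680,000 × 1.101100 × 893.598 = KRW 669,079,715.30.
Convert at spot and invest in KRW: 680,000 × 949.021 × 1.028300 = KRW 663,597,240.12.
The quoted forward overvalues CAD, so borrow KRW, buy CAD at spot, deposit the CAD at 10.11%, and sell the proceeds forward at 893.598.
The gap between the two covered legs is KRW 5,482,475.

KRW 5,482,475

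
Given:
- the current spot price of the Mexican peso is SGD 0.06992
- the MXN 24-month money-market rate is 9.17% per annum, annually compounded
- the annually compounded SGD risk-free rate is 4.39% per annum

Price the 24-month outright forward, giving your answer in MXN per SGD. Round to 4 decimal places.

T = 2 years.
SGD growth factor: (1 + 0.0439)^2 = 1.08972721.
MXN accumulates by (1 + 0.0917)^2 = 1.19180889.
CIP: F = S · (grow SGD)/(grow MXN) = 0.06992 × 1.08972721/1.19180889 = 0.063931161 SGD per MXN.
Quoted the other way: 1/0.063931161 = 15.6418 MXN per SGD.

15.6418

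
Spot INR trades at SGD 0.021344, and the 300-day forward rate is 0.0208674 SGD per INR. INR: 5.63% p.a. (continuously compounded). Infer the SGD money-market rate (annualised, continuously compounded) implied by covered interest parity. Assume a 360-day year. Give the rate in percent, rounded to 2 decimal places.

T = 300/360 years.
CIP gives F = S · g_SGD/g_INR, so g_SGD/g_INR = 0.0208674/0.021344 = 0.9776705.
INR growth factor: e^(0.0563×300/360) = 1.0480347.
That pins the SGD growth at 1.0246326.
Take logs: ln 1.0246326 / (300/360) = 0.029201, so 2.92%.

2.92%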